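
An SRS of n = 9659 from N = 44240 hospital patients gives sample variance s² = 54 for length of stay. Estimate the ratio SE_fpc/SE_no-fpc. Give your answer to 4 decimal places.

f = n/N = 9659/44240 = 0.21833183.
SE_no-fpc = √(s²/n) = 0.074770588; SE_fpc = √((1−f)s²/n) = 0.066106172.
Ratio = √(1−f) = 0.88412000.

0.8841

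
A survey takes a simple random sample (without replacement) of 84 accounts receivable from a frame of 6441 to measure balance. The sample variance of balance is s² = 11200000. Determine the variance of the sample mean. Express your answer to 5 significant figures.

131590

Under SRS without replacement, Var(ȳ) = (1 − f)·s²/n with f = n/N = 84/6441 = 0.01304145.
Var(ȳ) = (1 − 0.01304145)·11200000/84 = 0.98695855·133333.33 = 131594.47.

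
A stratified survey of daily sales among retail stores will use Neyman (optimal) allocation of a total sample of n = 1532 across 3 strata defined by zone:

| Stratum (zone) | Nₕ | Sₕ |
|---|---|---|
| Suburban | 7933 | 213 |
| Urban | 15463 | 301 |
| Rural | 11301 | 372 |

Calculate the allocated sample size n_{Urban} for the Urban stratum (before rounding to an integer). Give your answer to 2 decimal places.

Neyman allocation: nₕ = n·NₕSₕ / Σⱼ NⱼSⱼ.
Σ NⱼSⱼ = 7933·213 + 15463·301 + 11301·372 = 1.0548064 × 10^7.
n_{Urban} = 1532·15463·301 / (1.0548064 × 10^7) = 676.00.

676.00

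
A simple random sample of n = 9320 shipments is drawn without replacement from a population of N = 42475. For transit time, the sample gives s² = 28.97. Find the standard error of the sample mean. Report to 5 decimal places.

0.04926

Under SRS without replacement, Var(ȳ) = (1 − f)·s²/n with f = n/N = 9320/42475 = 0.21942319.
Var(ȳ) = (1 − 0.21942319)·28.97/9320 = 0.78057681·0.0031083691 = 0.0024263208.
SE(ȳ) = √(0.0024263208) = 0.04926.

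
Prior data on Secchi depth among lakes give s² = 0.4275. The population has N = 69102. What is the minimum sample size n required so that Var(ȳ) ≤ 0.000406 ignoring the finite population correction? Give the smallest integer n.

Without fpc, n₀ = s²/D = 0.4275/0.000406 = 1052.9557.
Rounding up, n = 1053.

1053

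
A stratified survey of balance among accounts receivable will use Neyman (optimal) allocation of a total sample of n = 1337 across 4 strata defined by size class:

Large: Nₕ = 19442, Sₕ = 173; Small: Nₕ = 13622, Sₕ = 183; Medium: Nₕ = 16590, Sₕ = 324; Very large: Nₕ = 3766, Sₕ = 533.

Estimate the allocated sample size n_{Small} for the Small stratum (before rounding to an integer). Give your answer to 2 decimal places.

251.75

Neyman allocation: nₕ = n·NₕSₕ / Σⱼ NⱼSⱼ.
Σ NⱼSⱼ = 19442·173 + 13622·183 + 16590·324 + 3766·533 = 1.323873 × 10^7.
n_{Small} = 1337·13622·183 / (1.323873 × 10^7) = 251.75.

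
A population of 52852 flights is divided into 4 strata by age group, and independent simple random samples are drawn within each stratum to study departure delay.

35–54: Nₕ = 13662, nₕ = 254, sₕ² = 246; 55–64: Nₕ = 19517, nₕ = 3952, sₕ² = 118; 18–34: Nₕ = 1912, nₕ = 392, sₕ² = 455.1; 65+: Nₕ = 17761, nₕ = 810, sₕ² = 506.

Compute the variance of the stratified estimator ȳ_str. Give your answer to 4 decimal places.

Var(ȳ_str) = Σₕ Wₕ²(1 − fₕ)sₕ²/nₕ with Wₕ = Nₕ/N, N = 52852.
35–54: Wₕ = 0.25849542; term = 0.25849542²·(1 − 0.01859171)·246/254 = 0.063512151.
55–64: Wₕ = 0.36927647; term = 0.36927647²·(1 − 0.20249014)·118/3952 = 0.0032471654.
18–34: Wₕ = 0.03617649; term = 0.03617649²·(1 − 0.20502092)·455.1/392 = 0.0012078956.
65+: Wₕ = 0.33605162; term = 0.33605162²·(1 − 0.04560554)·506/810 = 0.067329499.
Sum = 0.13529671.

0.1353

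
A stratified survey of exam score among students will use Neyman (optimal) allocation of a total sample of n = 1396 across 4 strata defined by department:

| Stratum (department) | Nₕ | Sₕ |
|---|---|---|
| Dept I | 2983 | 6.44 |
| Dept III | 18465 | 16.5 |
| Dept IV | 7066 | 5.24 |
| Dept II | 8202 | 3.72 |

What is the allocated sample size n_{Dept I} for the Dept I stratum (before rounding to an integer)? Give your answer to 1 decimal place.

68.5

Neyman allocation: nₕ = n·NₕSₕ / Σⱼ NⱼSⱼ.
Σ NⱼSⱼ = 2983·6.44 + 18465·16.5 + 7066·5.24 + 8202·3.72 = 391420.3.
n_{Dept I} = 1396·2983·6.44 / 391420.3 = 68.5.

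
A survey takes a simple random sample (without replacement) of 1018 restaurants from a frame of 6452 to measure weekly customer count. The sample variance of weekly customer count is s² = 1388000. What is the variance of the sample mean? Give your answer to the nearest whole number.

1148

Under SRS without replacement, Var(ȳ) = (1 − f)·s²/n with f = n/N = 1018/6452 = 0.15778053.
Var(ȳ) = (1 − 0.15778053)·1388000/1018 = 0.84221947·1363.4578 = 1148.3307.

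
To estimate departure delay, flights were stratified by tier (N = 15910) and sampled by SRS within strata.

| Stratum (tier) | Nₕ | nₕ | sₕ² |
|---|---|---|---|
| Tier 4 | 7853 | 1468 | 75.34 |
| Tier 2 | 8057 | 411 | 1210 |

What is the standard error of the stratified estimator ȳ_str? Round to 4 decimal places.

Var(ȳ_str) = Σₕ Wₕ²(1 − fₕ)sₕ²/nₕ with Wₕ = Nₕ/N, N = 15910.
Tier 4: Wₕ = 0.49358894; term = 0.49358894²·(1 − 0.18693493)·75.34/1468 = 0.010166131.
Tier 2: Wₕ = 0.50641106; term = 0.50641106²·(1 − 0.05101154)·1210/411 = 0.71649118.
Sum = 0.72665731.
SE = √(0.72665731) = 0.8524.

0.8524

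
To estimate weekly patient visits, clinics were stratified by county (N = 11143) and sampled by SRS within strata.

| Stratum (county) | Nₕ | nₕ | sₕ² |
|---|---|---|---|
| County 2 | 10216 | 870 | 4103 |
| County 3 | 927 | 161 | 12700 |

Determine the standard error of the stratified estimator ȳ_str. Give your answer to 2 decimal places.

2.02

Var(ȳ_str) = Σₕ Wₕ²(1 − fₕ)sₕ²/nₕ with Wₕ = Nₕ/N, N = 11143.
County 2: Wₕ = 0.91680876; term = 0.91680876²·(1 − 0.08516053)·4103/870 = 3.6264748.
County 3: Wₕ = 0.08319124; term = 0.08319124²·(1 − 0.17367853)·12700/161 = 0.45110962.
Sum = 4.0775844.
SE = √(4.0775844) = 2.02.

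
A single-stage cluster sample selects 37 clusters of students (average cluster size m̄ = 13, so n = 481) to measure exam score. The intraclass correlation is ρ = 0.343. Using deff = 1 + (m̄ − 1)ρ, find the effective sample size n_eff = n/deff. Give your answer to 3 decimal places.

94.019

deff = 1 + (13 − 1)·0.343 = 1 + 4.116 = 5.116.
n_eff = 481 / 5.116 = 94.019.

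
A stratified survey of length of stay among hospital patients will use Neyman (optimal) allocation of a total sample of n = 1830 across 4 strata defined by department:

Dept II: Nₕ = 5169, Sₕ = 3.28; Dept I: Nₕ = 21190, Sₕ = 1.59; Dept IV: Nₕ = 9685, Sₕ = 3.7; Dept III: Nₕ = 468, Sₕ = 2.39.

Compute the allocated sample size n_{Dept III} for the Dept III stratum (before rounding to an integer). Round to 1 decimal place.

23.4

Neyman allocation: nₕ = n·NₕSₕ / Σⱼ NⱼSⱼ.
Σ NⱼSⱼ = 5169·3.28 + 21190·1.59 + 9685·3.7 + 468·2.39 = 87599.44.
n_{Dept III} = 1830·468·2.39 / 87599.44 = 23.4.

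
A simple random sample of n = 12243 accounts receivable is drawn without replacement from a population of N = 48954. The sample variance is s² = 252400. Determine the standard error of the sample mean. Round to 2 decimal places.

3.93

Under SRS without replacement, Var(ȳ) = (1 − f)·s²/n with f = n/N = 12243/48954 = 0.25009192.
Var(ȳ) = (1 − 0.25009192)·252400/12243 = 0.74990808·20.615862 = 15.460002.
SE(ȳ) = √(15.460002) = 3.93.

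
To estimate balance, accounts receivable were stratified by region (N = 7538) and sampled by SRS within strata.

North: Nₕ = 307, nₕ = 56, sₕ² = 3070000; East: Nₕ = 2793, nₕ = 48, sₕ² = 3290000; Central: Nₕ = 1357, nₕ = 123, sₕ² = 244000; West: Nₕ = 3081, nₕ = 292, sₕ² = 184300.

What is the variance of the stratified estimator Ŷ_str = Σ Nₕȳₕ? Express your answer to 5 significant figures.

5.3846 × 10^11

Var(Ŷ_str) = Σₕ Nₕ²(1 − fₕ)sₕ²/nₕ.
North: 307²·(1 − 56/307)·3070000/56 = 4.2243748 × 10^9.
East: 2793²·(1 − 48/2793)·3290000/48 = 5.2549422 × 10^11.
Central: 1357²·(1 − 123/1357)·244000/123 = 3.3218477 × 10^9.
West: 3081²·(1 − 292/3081)·184300/292 = 5.4235381 × 10^9.
Sum = 5.3846398 × 10^11.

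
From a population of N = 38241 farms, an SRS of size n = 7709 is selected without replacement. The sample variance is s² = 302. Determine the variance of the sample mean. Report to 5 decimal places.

Under SRS without replacement, Var(ȳ) = (1 − f)·s²/n with f = n/N = 7709/38241 = 0.20158992.
Var(ȳ) = (1 − 0.20158992)·302/7709 = 0.79841008·0.03917499 = 0.031277707.

0.03128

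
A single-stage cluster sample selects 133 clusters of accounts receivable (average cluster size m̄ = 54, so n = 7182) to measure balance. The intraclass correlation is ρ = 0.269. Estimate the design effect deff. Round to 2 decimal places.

deff = 1 + (54 − 1)·0.269 = 1 + 14.257 = 15.257.

15.26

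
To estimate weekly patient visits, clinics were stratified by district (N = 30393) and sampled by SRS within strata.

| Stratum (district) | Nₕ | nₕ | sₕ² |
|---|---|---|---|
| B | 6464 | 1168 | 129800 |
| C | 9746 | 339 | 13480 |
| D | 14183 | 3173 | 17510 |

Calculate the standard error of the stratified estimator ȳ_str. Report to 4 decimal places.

2.9997

Var(ȳ_str) = Σₕ Wₕ²(1 − fₕ)sₕ²/nₕ with Wₕ = Nₕ/N, N = 30393.
B: Wₕ = 0.21268055; term = 0.21268055²·(1 − 0.18069307)·129800/1168 = 4.1184522.
C: Wₕ = 0.32066594; term = 0.32066594²·(1 − 0.03478350)·13480/339 = 3.9465772.
D: Wₕ = 0.46665351; term = 0.46665351²·(1 − 0.22371854)·17510/3173 = 0.93287694.
Sum = 8.9979063.
SE = √(8.9979063) = 2.9997.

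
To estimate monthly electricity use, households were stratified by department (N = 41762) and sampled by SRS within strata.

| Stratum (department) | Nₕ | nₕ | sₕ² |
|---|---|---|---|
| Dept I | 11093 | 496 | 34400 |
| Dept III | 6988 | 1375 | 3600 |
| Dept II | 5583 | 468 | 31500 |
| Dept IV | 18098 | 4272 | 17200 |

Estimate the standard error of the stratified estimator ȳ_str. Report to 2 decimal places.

2.53

Var(ȳ_str) = Σₕ Wₕ²(1 − fₕ)sₕ²/nₕ with Wₕ = Nₕ/N, N = 41762.
Dept I: Wₕ = 0.26562425; term = 0.26562425²·(1 − 0.04471288)·34400/496 = 4.6746181.
Dept III: Wₕ = 0.16732915; term = 0.16732915²·(1 − 0.19676588)·3600/1375 = 0.058882354.
Dept II: Wₕ = 0.13368613; term = 0.13368613²·(1 − 0.08382590)·31500/468 = 1.1020858.
Dept IV: Wₕ = 0.43336047; term = 0.43336047²·(1 − 0.23604818)·17200/4272 = 0.57764599.
Sum = 6.4132322.
SE = √(6.4132322) = 2.53.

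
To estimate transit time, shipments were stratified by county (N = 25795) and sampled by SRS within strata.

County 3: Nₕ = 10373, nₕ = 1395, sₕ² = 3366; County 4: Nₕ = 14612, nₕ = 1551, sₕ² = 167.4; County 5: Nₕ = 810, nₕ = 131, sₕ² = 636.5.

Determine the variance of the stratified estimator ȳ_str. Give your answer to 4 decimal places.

0.3727

Var(ȳ_str) = Σₕ Wₕ²(1 − fₕ)sₕ²/nₕ with Wₕ = Nₕ/N, N = 25795.
County 3: Wₕ = 0.40213220; term = 0.40213220²·(1 − 0.13448376)·3366/1395 = 0.33771692.
County 4: Wₕ = 0.56646637; term = 0.56646637²·(1 − 0.10614563)·167.4/1551 = 0.030956987.
County 5: Wₕ = 0.03140143; term = 0.03140143²·(1 − 0.16172840)·636.5/131 = 0.0040161585.
Sum = 0.37269007.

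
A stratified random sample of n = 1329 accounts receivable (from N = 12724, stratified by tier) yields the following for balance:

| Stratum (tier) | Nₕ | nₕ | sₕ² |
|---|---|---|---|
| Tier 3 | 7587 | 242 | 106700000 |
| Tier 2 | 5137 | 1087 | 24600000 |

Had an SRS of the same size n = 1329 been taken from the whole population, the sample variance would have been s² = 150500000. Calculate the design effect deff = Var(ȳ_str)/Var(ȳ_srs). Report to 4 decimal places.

Var(ȳ_str) = Σ Wₕ²(1−fₕ)sₕ²/nₕ with Wₕ = Nₕ/12724:
  Tier 3: (7587/12724)²·(1−242/7587)·106700000/242 = 151762.2
  Tier 2: (5137/12724)²·(1−1087/5137)·24600000/1087 = 2908.1904
  → Var(ȳ_str) = 154670.39.
Var(ȳ_srs) = (1 − 1329/12724)·150500000/1329 = 101415.
deff = 154670.39 / 101415 = 1.5251.

1.5251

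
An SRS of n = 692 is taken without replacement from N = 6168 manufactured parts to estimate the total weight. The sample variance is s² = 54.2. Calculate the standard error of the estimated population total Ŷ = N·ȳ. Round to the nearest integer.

Var(Ŷ) = N²·Var(ȳ) = N²·(1 − n/N)·s²/n.
f = 692/6168 = 0.11219196; Var(ȳ) = 0.88780804·54.2/692 = 0.06953641.
Var(Ŷ) = 6168² · 0.06953641 = 2.6454588 × 10^6.
SE(Ŷ) = √(2.6454588 × 10^6) = 1626.

1626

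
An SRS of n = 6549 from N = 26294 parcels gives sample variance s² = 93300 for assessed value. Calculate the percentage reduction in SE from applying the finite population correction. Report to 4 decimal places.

13.3437

f = n/N = 6549/26294 = 0.24906823.
SE_no-fpc = √(s²/n) = 3.774447; SE_fpc = √((1−f)s²/n) = 3.2707968.
Ratio = √(1−f) = 0.86656320. Reduction = 100·(1 − 0.86656320) = 13.3437%.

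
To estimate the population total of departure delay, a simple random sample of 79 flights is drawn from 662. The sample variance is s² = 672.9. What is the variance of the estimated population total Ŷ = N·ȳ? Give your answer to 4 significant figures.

3.287 × 10^6

Var(Ŷ) = N²·Var(ȳ) = N²·(1 − n/N)·s²/n.
f = 79/662 = 0.11933535; Var(ȳ) = 0.88066465·672.9/79 = 7.5012563.
Var(Ŷ) = 662² · 7.5012563 = 3.2873806 × 10^6.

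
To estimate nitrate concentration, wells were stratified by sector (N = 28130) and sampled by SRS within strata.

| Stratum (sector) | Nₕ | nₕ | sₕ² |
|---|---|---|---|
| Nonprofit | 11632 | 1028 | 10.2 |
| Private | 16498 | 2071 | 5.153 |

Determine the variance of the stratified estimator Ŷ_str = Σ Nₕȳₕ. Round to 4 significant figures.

Var(Ŷ_str) = Σₕ Nₕ²(1 − fₕ)sₕ²/nₕ.
Nonprofit: 11632²·(1 − 1028/11632)·10.2/1028 = 1.2238584 × 10^6.
Private: 16498²·(1 − 2071/16498)·5.153/2071 = 592225.87.
Sum = 1.8160843 × 10^6.

1.816 × 10^6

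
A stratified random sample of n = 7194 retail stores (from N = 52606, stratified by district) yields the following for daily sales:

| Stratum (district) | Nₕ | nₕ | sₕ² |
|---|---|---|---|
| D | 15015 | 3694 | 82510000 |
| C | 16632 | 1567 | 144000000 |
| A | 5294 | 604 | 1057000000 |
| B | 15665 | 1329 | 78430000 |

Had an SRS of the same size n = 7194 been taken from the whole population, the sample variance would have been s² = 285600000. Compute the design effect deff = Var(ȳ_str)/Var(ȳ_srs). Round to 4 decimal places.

Var(ȳ_str) = Σ Wₕ²(1−fₕ)sₕ²/nₕ with Wₕ = Nₕ/52606:
  D: (15015/52606)²·(1−3694/15015)·82510000/3694 = 1371.9847
  C: (16632/52606)²·(1−1567/16632)·144000000/1567 = 8320.2533
  A: (5294/52606)²·(1−604/5294)·1057000000/604 = 15700.89
  B: (15665/52606)²·(1−1329/15665)·78430000/1329 = 4789.0025
  → Var(ȳ_str) = 30182.131.
Var(ȳ_srs) = (1 − 7194/52606)·285600000/7194 = 34270.711.
deff = 30182.131 / 34270.711 = 0.8807.

0.8807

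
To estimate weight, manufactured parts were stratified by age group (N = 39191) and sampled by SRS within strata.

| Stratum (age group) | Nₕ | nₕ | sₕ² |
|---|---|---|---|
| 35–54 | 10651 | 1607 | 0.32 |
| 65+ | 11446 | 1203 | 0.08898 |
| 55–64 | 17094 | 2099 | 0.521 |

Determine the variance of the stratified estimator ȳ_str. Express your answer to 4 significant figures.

Var(ȳ_str) = Σₕ Wₕ²(1 − fₕ)sₕ²/nₕ with Wₕ = Nₕ/N, N = 39191.
35–54: Wₕ = 0.27177158; term = 0.27177158²·(1 − 0.15087785)·0.32/1607 = 1.248856 × 10^-5.
65+: Wₕ = 0.29205685; term = 0.29205685²·(1 − 0.10510222)·0.08898/1203 = 5.6459236 × 10^-6.
55–64: Wₕ = 0.43617157; term = 0.43617157²·(1 − 0.12279162)·0.521/2099 = 4.1423116 × 10^-5.
Sum = 5.95576 × 10^-5.

5.956 × 10^-5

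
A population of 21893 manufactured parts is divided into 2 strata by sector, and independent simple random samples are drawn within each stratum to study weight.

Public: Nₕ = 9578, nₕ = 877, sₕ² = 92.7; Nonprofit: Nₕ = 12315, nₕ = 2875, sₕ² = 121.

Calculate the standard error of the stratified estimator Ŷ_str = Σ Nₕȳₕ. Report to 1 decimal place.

3701.6

Var(Ŷ_str) = Σₕ Nₕ²(1 − fₕ)sₕ²/nₕ.
Public: 9578²·(1 − 877/9578)·92.7/877 = 8.8089499 × 10^6.
Nonprofit: 12315²·(1 − 2875/12315)·121/2875 = 4.8927602 × 10^6.
Sum = 1.370171 × 10^7.
SE = √(1.370171 × 10^7) = 3701.6.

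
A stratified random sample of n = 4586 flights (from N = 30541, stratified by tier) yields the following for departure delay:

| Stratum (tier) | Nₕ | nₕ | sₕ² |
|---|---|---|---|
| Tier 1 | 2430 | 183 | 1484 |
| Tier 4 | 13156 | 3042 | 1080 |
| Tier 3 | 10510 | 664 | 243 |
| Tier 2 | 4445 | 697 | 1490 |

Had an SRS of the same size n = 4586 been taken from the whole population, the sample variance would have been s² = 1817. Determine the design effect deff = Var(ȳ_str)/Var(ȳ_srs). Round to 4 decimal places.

Var(ȳ_str) = Σ Wₕ²(1−fₕ)sₕ²/nₕ with Wₕ = Nₕ/30541:
  Tier 1: (2430/30541)²·(1−183/2430)·1484/183 = 0.047470702
  Tier 4: (13156/30541)²·(1−3042/13156)·1080/3042 = 0.050645965
  Tier 3: (10510/30541)²·(1−664/10510)·243/664 = 0.040600767
  Tier 2: (4445/30541)²·(1−697/4445)·1490/697 = 0.03818197
  → Var(ȳ_str) = 0.1768994.
Var(ȳ_srs) = (1 − 4586/30541)·1817/4586 = 0.33671205.
deff = 0.1768994 / 0.33671205 = 0.5254.

0.5254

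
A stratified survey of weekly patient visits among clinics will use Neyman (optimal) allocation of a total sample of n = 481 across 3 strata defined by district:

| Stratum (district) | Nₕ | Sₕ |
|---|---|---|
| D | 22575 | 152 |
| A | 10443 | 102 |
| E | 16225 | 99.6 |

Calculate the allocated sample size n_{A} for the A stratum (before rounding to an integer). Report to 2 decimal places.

Neyman allocation: nₕ = n·NₕSₕ / Σⱼ NⱼSⱼ.
Σ NⱼSⱼ = 22575·152 + 10443·102 + 16225·99.6 = 6.112596 × 10^6.
n_{A} = 481·10443·102 / (6.112596 × 10^6) = 83.82.

83.82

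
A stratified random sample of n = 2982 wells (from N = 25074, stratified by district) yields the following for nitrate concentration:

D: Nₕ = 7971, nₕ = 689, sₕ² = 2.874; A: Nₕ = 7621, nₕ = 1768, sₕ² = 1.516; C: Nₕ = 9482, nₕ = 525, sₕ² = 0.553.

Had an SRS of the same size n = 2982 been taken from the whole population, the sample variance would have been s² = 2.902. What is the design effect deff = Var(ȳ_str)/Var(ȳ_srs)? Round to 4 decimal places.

0.6860

Var(ȳ_str) = Σ Wₕ²(1−fₕ)sₕ²/nₕ with Wₕ = Nₕ/25074:
  D: (7971/25074)²·(1−689/7971)·2.874/689 = 3.851091 × 10^-4
  A: (7621/25074)²·(1−1768/7621)·1.516/1768 = 6.0835934 × 10^-5
  C: (9482/25074)²·(1−525/9482)·0.553/525 = 1.4229221 × 10^-4
  → Var(ȳ_str) = 5.8823724 × 10^-4.
Var(ȳ_srs) = (1 − 2982/25074)·2.902/2982 = 8.5743495 × 10^-4.
deff = (5.8823724 × 10^-4) / (8.5743495 × 10^-4) = 0.6860.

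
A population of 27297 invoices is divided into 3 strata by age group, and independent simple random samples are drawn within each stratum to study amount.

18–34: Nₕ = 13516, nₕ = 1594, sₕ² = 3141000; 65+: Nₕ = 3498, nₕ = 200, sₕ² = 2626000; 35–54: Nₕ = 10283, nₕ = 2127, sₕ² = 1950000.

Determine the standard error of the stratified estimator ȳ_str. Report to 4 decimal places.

27.0668

Var(ȳ_str) = Σₕ Wₕ²(1 − fₕ)sₕ²/nₕ with Wₕ = Nₕ/N, N = 27297.
18–34: Wₕ = 0.49514599; term = 0.49514599²·(1 − 0.11793430)·3141000/1594 = 426.13488.
65+: Wₕ = 0.12814595; term = 0.12814595²·(1 − 0.05717553)·2626000/200 = 203.285.
35–54: Wₕ = 0.37670806; term = 0.37670806²·(1 − 0.20684625)·1950000/2127 = 103.18922.
Sum = 732.6091.
SE = √(732.6091) = 27.0668.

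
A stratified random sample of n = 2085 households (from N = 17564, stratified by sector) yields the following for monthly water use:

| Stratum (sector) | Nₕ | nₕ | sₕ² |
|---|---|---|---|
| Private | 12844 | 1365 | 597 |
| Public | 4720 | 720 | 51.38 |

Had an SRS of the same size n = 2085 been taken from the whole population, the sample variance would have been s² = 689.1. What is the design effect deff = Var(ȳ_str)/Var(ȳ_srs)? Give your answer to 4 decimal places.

0.7326

Var(ȳ_str) = Σ Wₕ²(1−fₕ)sₕ²/nₕ with Wₕ = Nₕ/17564:
  Private: (12844/17564)²·(1−1365/12844)·597/1365 = 0.20902545
  Public: (4720/17564)²·(1−720/4720)·51.38/720 = 0.0043673373
  → Var(ȳ_str) = 0.21339279.
Var(ȳ_srs) = (1 − 2085/17564)·689.1/2085 = 0.29126994.
deff = 0.21339279 / 0.29126994 = 0.7326.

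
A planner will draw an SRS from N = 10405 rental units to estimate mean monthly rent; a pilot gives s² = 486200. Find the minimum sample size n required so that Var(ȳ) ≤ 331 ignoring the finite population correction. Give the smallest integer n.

Without fpc, n₀ = s²/D = 486200/331 = 1468.8822.
Rounding up, n = 1469.

1469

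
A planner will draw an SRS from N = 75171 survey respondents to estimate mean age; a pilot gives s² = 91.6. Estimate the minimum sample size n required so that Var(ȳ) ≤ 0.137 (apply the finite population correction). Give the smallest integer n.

Without fpc, n₀ = s²/D = 91.6/0.137 = 668.6131.
With fpc, (1 − n/N)·s²/n ≤ D requires n ≥ n₀/(1 + n₀/N) = 668.6131/(1 + 668.6131/75171) = 662.7185.
Rounding up, n = 663.

663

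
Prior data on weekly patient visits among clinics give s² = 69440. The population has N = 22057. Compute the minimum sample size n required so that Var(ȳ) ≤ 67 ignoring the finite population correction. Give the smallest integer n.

Without fpc, n₀ = s²/D = 69440/67 = 1036.4179.
Rounding up, n = 1037.

1037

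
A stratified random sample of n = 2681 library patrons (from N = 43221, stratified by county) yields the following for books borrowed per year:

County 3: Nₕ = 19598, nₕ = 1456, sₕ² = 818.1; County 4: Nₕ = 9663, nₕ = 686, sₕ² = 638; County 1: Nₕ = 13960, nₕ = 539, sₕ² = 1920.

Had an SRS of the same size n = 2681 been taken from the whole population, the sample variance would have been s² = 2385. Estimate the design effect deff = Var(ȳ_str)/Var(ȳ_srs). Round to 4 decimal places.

Var(ȳ_str) = Σ Wₕ²(1−fₕ)sₕ²/nₕ with Wₕ = Nₕ/43221:
  County 3: (19598/43221)²·(1−1456/19598)·818.1/1456 = 0.10694299
  County 4: (9663/43221)²·(1−686/9663)·638/686 = 0.043186713
  County 1: (13960/43221)²·(1−539/13960)·1920/539 = 0.35726719
  → Var(ȳ_str) = 0.50739689.
Var(ȳ_srs) = (1 − 2681/43221)·2385/2681 = 0.83441193.
deff = 0.50739689 / 0.83441193 = 0.6081.

0.6081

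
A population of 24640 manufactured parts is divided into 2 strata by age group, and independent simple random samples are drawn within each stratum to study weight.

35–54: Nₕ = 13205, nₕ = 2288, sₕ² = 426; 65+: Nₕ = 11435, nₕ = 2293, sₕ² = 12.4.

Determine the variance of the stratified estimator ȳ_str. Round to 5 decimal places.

0.04514

Var(ȳ_str) = Σₕ Wₕ²(1 − fₕ)sₕ²/nₕ with Wₕ = Nₕ/N, N = 24640.
35–54: Wₕ = 0.53591721; term = 0.53591721²·(1 − 0.17326770)·426/2288 = 0.044209325.
65+: Wₕ = 0.46408279; term = 0.46408279²·(1 − 0.20052470)·12.4/2293 = 9.3113705 × 10^-4.
Sum = 0.045140462.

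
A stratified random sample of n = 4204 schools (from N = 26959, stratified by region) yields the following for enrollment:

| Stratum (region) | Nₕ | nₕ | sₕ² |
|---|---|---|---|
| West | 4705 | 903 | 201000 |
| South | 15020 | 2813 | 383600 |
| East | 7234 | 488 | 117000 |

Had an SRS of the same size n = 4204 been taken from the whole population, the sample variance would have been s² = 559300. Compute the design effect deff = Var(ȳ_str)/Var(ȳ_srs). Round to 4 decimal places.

Var(ȳ_str) = Σ Wₕ²(1−fₕ)sₕ²/nₕ with Wₕ = Nₕ/26959:
  West: (4705/26959)²·(1−903/4705)·201000/903 = 5.4786365
  South: (15020/26959)²·(1−2813/15020)·383600/2813 = 34.401722
  East: (7234/26959)²·(1−488/7234)·117000/488 = 16.098423
  → Var(ȳ_str) = 55.978782.
Var(ȳ_srs) = (1 − 4204/26959)·559300/4204 = 112.29364.
deff = 55.978782 / 112.29364 = 0.4985.

0.4985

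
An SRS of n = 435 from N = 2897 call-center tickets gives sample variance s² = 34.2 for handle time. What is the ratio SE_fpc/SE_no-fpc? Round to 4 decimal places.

0.9219

f = n/N = 435/2897 = 0.15015533.
SE_no-fpc = √(s²/n) = 0.28039381; SE_fpc = √((1−f)s²/n) = 0.2584867.
Ratio = √(1−f) = 0.92187020.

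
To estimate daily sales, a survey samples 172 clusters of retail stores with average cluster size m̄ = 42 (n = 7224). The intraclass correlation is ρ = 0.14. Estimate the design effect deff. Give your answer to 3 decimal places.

6.740

deff = 1 + (42 − 1)·0.14 = 1 + 5.74 = 6.74.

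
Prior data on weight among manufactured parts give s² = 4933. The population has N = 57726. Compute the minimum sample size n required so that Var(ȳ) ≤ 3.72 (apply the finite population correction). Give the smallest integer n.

Without fpc, n₀ = s²/D = 4933/3.72 = 1326.0753.
With fpc, (1 − n/N)·s²/n ≤ D requires n ≥ n₀/(1 + n₀/N) = 1326.0753/(1 + 1326.0753/57726) = 1296.2969.
Rounding up, n = 1297.

1297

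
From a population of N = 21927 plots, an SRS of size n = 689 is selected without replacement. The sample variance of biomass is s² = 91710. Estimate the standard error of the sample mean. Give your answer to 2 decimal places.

Under SRS without replacement, Var(ȳ) = (1 − f)·s²/n with f = n/N = 689/21927 = 0.03142245.
Var(ȳ) = (1 − 0.03142245)·91710/689 = 0.96857755·133.10595 = 128.92344.
SE(ȳ) = √(128.92344) = 11.35.

11.35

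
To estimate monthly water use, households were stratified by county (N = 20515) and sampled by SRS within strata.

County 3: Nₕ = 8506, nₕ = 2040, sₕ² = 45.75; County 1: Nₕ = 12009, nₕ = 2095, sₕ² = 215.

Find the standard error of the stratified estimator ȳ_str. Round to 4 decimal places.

0.1788

Var(ȳ_str) = Σₕ Wₕ²(1 − fₕ)sₕ²/nₕ with Wₕ = Nₕ/N, N = 20515.
County 3: Wₕ = 0.41462345; term = 0.41462345²·(1 − 0.23983071)·45.75/2040 = 0.0029307513.
County 1: Wₕ = 0.58537655; term = 0.58537655²·(1 − 0.17445249)·215/2095 = 0.029031345.
Sum = 0.031962096.
SE = √(0.031962096) = 0.1788.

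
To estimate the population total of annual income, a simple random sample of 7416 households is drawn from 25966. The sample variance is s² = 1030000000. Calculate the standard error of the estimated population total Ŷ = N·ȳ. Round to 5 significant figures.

Var(Ŷ) = N²·Var(ȳ) = N²·(1 − n/N)·s²/n.
f = 7416/25966 = 0.28560425; Var(ȳ) = 0.71439575·1030000000/7416 = 99221.632.
Var(Ŷ) = 25966² · 99221.632 = 6.6898514 × 10^13.
SE(Ŷ) = √(6.6898514 × 10^13) = 8.1792 × 10^6.

8.1792 × 10^6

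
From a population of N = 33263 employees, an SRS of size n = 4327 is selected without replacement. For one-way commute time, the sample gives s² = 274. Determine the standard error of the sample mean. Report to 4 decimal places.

Under SRS without replacement, Var(ȳ) = (1 − f)·s²/n with f = n/N = 4327/33263 = 0.13008448.
Var(ȳ) = (1 − 0.13008448)·274/4327 = 0.86991552·0.063323319 = 0.055085938.
SE(ȳ) = √(0.055085938) = 0.2347.

0.2347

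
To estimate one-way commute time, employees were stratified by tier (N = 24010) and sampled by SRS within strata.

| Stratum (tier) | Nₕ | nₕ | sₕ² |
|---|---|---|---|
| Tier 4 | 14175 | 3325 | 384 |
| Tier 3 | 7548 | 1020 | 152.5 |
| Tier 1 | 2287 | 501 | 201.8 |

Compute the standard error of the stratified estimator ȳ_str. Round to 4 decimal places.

0.2155

Var(ȳ_str) = Σₕ Wₕ²(1 − fₕ)sₕ²/nₕ with Wₕ = Nₕ/N, N = 24010.
Tier 4: Wₕ = 0.59037901; term = 0.59037901²·(1 − 0.23456790)·384/3325 = 0.030811161.
Tier 3: Wₕ = 0.31436901; term = 0.31436901²·(1 − 0.13513514)·152.5/1020 = 0.012779015.
Tier 1: Wₕ = 0.09525198; term = 0.09525198²·(1 − 0.21906428)·201.8/501 = 0.0028539525.
Sum = 0.046444129.
SE = √(0.046444129) = 0.2155.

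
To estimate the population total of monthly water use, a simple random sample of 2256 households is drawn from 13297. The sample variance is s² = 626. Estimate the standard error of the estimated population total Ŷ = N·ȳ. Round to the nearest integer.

6383

Var(Ŷ) = N²·Var(ȳ) = N²·(1 − n/N)·s²/n.
f = 2256/13297 = 0.16966233; Var(ȳ) = 0.83033767·626/2256 = 0.23040398.
Var(Ŷ) = 13297² · 0.23040398 = 4.0737776 × 10^7.
SE(Ŷ) = √(4.0737776 × 10^7) = 6383.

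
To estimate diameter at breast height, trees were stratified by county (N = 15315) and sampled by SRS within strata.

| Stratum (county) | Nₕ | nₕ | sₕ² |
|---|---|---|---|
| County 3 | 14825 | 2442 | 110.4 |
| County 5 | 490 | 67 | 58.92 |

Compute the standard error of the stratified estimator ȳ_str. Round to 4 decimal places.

Var(ȳ_str) = Σₕ Wₕ²(1 − fₕ)sₕ²/nₕ with Wₕ = Nₕ/N, N = 15315.
County 3: Wₕ = 0.96800522; term = 0.96800522²·(1 − 0.16472175)·110.4/2442 = 0.035384249.
County 5: Wₕ = 0.03199478; term = 0.03199478²·(1 − 0.13673469)·58.92/67 = 7.7712411 × 10^-4.
Sum = 0.036161373.
SE = √(0.036161373) = 0.1902.

0.1902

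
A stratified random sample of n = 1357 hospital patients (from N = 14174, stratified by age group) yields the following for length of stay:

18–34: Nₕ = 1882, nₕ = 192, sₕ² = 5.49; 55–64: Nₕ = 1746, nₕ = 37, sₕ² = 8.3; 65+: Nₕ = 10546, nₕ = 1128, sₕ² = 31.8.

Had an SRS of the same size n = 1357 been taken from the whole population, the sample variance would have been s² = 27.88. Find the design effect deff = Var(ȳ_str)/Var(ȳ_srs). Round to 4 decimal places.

Var(ȳ_str) = Σ Wₕ²(1−fₕ)sₕ²/nₕ with Wₕ = Nₕ/14174:
  18–34: (1882/14174)²·(1−192/1882)·5.49/192 = 4.5268133 × 10^-4
  55–64: (1746/14174)²·(1−37/1746)·8.3/37 = 0.0033317915
  65+: (10546/14174)²·(1−1128/10546)·31.8/1128 = 0.013937331
  → Var(ȳ_str) = 0.017721804.
Var(ȳ_srs) = (1 − 1357/14174)·27.88/1357 = 0.018578339.
deff = 0.017721804 / 0.018578339 = 0.9539.

0.9539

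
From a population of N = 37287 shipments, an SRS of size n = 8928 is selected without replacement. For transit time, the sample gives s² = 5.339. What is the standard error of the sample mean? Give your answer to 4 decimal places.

Under SRS without replacement, Var(ȳ) = (1 − f)·s²/n with f = n/N = 8928/37287 = 0.23944002.
Var(ȳ) = (1 − 0.23944002)·5.339/8928 = 0.76055998·5.9800627 × 10^-4 = 4.5481964 × 10^-4.
SE(ȳ) = √(4.5481964 × 10^-4) = 0.0213.

0.0213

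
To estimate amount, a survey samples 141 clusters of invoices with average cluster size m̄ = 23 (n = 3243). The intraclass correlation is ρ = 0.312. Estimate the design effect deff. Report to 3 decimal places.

deff = 1 + (23 − 1)·0.312 = 1 + 6.864 = 7.864.

7.864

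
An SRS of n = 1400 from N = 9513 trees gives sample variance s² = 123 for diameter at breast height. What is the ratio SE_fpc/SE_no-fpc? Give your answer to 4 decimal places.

0.9235

f = n/N = 1400/9513 = 0.14716703.
SE_no-fpc = √(s²/n) = 0.29640706; SE_fpc = √((1−f)s²/n) = 0.27372882.
Ratio = √(1−f) = 0.92348956.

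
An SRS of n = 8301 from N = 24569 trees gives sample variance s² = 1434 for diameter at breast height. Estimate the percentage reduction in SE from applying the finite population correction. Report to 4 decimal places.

f = n/N = 8301/24569 = 0.33786479.
SE_no-fpc = √(s²/n) = 0.41563237; SE_fpc = √((1−f)s²/n) = 0.33820709.
Ratio = √(1−f) = 0.81371691. Reduction = 100·(1 − 0.81371691) = 18.6283%.

18.6283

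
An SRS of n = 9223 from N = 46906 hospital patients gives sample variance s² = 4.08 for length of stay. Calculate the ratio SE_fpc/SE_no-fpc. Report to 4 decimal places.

0.8963

f = n/N = 9223/46906 = 0.19662730.
SE_no-fpc = √(s²/n) = 0.021032649; SE_fpc = √((1−f)s²/n) = 0.018851787.
Ratio = √(1−f) = 0.89631061.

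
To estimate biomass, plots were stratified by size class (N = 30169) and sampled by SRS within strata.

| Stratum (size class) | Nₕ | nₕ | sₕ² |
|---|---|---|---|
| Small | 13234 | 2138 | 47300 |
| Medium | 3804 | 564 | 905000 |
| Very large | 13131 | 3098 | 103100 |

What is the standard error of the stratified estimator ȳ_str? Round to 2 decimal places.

Var(ȳ_str) = Σₕ Wₕ²(1 − fₕ)sₕ²/nₕ with Wₕ = Nₕ/N, N = 30169.
Small: Wₕ = 0.43866220; term = 0.43866220²·(1 − 0.16155357)·47300/2138 = 3.5693504.
Medium: Wₕ = 0.12608969; term = 0.12608969²·(1 − 0.14826498)·905000/564 = 21.728671.
Very large: Wₕ = 0.43524810; term = 0.43524810²·(1 − 0.23593024)·103100/3098 = 4.817082.
Sum = 30.115103.
SE = √(30.115103) = 5.49.

5.49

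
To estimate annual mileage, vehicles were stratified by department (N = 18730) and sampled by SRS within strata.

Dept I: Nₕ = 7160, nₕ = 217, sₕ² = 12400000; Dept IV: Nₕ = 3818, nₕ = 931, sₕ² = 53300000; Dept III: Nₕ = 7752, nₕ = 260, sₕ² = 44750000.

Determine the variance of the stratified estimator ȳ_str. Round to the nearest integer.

38390

Var(ȳ_str) = Σₕ Wₕ²(1 − fₕ)sₕ²/nₕ with Wₕ = Nₕ/N, N = 18730.
Dept I: Wₕ = 0.38227443; term = 0.38227443²·(1 − 0.03030726)·12400000/217 = 8097.4185.
Dept IV: Wₕ = 0.20384410; term = 0.20384410²·(1 − 0.24384494)·53300000/931 = 1798.8075.
Dept III: Wₕ = 0.41388147; term = 0.41388147²·(1 − 0.03353973)·44750000/260 = 28494.148.
Sum = 38390.374.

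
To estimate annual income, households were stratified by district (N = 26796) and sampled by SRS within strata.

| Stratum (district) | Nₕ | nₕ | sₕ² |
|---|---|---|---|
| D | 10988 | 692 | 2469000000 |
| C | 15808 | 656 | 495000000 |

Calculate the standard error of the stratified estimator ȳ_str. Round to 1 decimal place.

Var(ȳ_str) = Σₕ Wₕ²(1 − fₕ)sₕ²/nₕ with Wₕ = Nₕ/N, N = 26796.
D: Wₕ = 0.41006120; term = 0.41006120²·(1 − 0.06297779)·2469000000/692 = 562162.98.
C: Wₕ = 0.58993880; term = 0.58993880²·(1 − 0.04149798)·495000000/656 = 251714.54.
Sum = 813877.52.
SE = √(813877.52) = 902.2.

902.2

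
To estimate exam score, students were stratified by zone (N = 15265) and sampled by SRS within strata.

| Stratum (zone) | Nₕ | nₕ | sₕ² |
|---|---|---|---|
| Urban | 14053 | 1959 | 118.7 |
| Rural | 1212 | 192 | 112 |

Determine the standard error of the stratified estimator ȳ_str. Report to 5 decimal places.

Var(ȳ_str) = Σₕ Wₕ²(1 − fₕ)sₕ²/nₕ with Wₕ = Nₕ/N, N = 15265.
Urban: Wₕ = 0.92060269; term = 0.92060269²·(1 − 0.13940084)·118.7/1959 = 0.044193834.
Rural: Wₕ = 0.07939731; term = 0.07939731²·(1 − 0.15841584)·112/192 = 0.0030947528.
Sum = 0.047288587.
SE = √(0.047288587) = 0.21746.

0.21746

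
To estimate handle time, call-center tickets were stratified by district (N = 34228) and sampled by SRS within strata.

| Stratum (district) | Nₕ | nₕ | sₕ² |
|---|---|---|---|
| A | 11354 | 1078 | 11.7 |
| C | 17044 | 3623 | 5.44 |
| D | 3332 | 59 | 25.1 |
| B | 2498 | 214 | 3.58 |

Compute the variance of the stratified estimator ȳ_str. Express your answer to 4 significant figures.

Var(ȳ_str) = Σₕ Wₕ²(1 − fₕ)sₕ²/nₕ with Wₕ = Nₕ/N, N = 34228.
A: Wₕ = 0.33171672; term = 0.33171672²·(1 − 0.09494451)·11.7/1078 = 0.0010808789.
C: Wₕ = 0.49795489; term = 0.49795489²·(1 − 0.21256747)·5.44/3623 = 2.9317297 × 10^-4.
D: Wₕ = 0.09734720; term = 0.09734720²·(1 − 0.01770708)·25.1/59 = 0.003960132.
B: Wₕ = 0.07298118; term = 0.07298118²·(1 − 0.08566853)·3.58/214 = 8.1469442 × 10^-5.
Sum = 0.0054156533.

0.005416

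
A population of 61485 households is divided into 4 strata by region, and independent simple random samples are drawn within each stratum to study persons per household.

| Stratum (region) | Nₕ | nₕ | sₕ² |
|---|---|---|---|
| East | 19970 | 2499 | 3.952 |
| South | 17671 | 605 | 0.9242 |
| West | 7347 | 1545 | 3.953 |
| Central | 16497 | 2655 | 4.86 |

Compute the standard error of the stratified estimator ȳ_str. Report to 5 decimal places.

0.02018

Var(ȳ_str) = Σₕ Wₕ²(1 − fₕ)sₕ²/nₕ with Wₕ = Nₕ/N, N = 61485.
East: Wₕ = 0.32479467; term = 0.32479467²·(1 − 0.12513771)·3.952/2499 = 1.4595136 × 10^-4.
South: Wₕ = 0.28740343; term = 0.28740343²·(1 − 0.03423689)·0.9242/605 = 1.218611 × 10^-4.
West: Wₕ = 0.11949256; term = 0.11949256²·(1 − 0.21028991)·3.953/1545 = 2.8850128 × 10^-5.
Central: Wₕ = 0.26830934; term = 0.26830934²·(1 − 0.16093835)·4.86/2655 = 1.1056997 × 10^-4.
Sum = 4.0723256 × 10^-4.
SE = √(4.0723256 × 10^-4) = 0.02018.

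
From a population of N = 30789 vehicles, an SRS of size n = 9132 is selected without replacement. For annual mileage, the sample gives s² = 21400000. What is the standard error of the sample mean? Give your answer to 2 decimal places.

40.60

Under SRS without replacement, Var(ȳ) = (1 − f)·s²/n with f = n/N = 9132/30789 = 0.29659943.
Var(ȳ) = (1 − 0.29659943)·21400000/9132 = 0.70340057·2343.4078 = 1648.3544.
SE(ȳ) = √(1648.3544) = 40.60.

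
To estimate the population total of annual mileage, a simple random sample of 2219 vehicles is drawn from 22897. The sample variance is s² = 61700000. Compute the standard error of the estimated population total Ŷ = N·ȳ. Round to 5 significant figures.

Var(Ŷ) = N²·Var(ȳ) = N²·(1 − n/N)·s²/n.
f = 2219/22897 = 0.09691226; Var(ȳ) = 0.90308774·61700000/2219 = 25110.642.
Var(Ŷ) = 22897² · 25110.642 = 1.3164822 × 10^13.
SE(Ŷ) = √(1.3164822 × 10^13) = 3.6283 × 10^6.

3.6283 × 10^6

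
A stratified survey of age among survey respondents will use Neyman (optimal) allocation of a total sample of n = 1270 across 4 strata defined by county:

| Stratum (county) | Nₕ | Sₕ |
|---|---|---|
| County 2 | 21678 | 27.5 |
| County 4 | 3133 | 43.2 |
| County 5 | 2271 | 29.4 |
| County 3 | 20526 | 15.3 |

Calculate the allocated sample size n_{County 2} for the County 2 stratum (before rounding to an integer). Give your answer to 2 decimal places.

Neyman allocation: nₕ = n·NₕSₕ / Σⱼ NⱼSⱼ.
Σ NⱼSⱼ = 21678·27.5 + 3133·43.2 + 2271·29.4 + 20526·15.3 = 1.1123058 × 10^6.
n_{County 2} = 1270·21678·27.5 / (1.1123058 × 10^6) = 680.66.

680.66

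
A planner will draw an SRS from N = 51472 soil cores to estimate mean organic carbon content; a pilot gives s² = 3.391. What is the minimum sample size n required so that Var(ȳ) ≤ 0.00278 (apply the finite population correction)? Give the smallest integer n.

1192

Without fpc, n₀ = s²/D = 3.391/0.00278 = 1219.7842.
With fpc, (1 − n/N)·s²/n ≤ D requires n ≥ n₀/(1 + n₀/N) = 1219.7842/(1 + 1219.7842/51472) = 1191.5469.
Rounding up, n = 1192.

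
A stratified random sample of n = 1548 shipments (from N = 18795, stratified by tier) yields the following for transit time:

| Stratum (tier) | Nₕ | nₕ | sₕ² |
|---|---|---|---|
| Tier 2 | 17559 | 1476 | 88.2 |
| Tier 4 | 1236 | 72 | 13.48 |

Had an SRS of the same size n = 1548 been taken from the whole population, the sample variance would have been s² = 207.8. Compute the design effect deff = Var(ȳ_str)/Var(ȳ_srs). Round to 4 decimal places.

Var(ȳ_str) = Σ Wₕ²(1−fₕ)sₕ²/nₕ with Wₕ = Nₕ/18795:
  Tier 2: (17559/18795)²·(1−1476/17559)·88.2/1476 = 0.047771008
  Tier 4: (1236/18795)²·(1−72/1236)·13.48/72 = 7.6250762 × 10^-4
  → Var(ȳ_str) = 0.048533516.
Var(ȳ_srs) = (1 − 1548/18795)·207.8/1548 = 0.12318159.
deff = 0.048533516 / 0.12318159 = 0.3940.

0.3940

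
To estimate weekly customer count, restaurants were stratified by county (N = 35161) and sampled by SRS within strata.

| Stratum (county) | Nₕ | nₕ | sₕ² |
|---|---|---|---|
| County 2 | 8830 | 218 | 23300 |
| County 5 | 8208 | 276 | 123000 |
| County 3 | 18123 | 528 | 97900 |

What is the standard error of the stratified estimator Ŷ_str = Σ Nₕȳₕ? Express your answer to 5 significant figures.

Var(Ŷ_str) = Σₕ Nₕ²(1 − fₕ)sₕ²/nₕ.
County 2: 8830²·(1 − 218/8830)·23300/218 = 8.1276343 × 10^9.
County 5: 8208²·(1 − 276/8208)·123000/276 = 2.9014566 × 10^10.
County 3: 18123²·(1 − 528/18123)·97900/528 = 5.9124588 × 10^10.
Sum = 9.6266788 × 10^10.
SE = √(9.6266788 × 10^10) = 310270.

310270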